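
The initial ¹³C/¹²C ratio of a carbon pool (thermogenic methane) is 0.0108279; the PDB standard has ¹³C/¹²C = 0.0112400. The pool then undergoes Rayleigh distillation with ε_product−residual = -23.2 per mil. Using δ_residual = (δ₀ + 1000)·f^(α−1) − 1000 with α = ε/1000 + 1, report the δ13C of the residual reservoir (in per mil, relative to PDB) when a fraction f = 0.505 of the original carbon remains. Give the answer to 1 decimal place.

δ₀ = (0.0108279/0.0112400 − 1)×1000 = (0.963336 − 1)×1000 = -36.664 per mil
α − 1 = ε/1000 = -0.0232
f^(α−1) = 0.505^(-0.0232) = 1.015976
δ_res = (-36.664 + 1000) × 1.015976 − 1000 = 978.727 − 1000 = -21.27 per mil

-21.3 per mil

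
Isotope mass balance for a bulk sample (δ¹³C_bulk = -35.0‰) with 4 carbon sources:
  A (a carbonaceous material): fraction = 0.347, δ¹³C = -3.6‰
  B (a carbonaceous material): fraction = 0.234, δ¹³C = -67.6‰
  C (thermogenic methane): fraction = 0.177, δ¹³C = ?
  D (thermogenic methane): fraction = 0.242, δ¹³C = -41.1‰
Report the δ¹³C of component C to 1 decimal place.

-45.1‰

Isotope mass balance: δ_bulk = Σ fᵢ·δᵢ.
-35.0 = 0.347×(-3.6) + 0.234×(-67.6) + 0.177×δ_C + 0.242×(-41.1)
0.177·δ_C = -35.0 − (-27.014) = -7.986
δ_C = -7.986 / 0.177 = -45.12‰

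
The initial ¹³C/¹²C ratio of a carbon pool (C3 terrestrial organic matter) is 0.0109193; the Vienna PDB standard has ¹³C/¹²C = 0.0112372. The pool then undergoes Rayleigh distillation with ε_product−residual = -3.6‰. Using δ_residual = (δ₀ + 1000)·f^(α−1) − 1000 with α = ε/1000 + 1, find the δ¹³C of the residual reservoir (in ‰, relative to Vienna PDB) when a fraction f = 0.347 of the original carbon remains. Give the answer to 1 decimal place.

δ₀ = (0.0109193/0.0112372 − 1)×1000 = (0.971710 − 1)×1000 = -28.290‰
α − 1 = ε/1000 = -0.0036
f^(α−1) = 0.347^(-0.0036) = 1.003818
δ_res = (-28.290 + 1000) × 1.003818 − 1000 = 975.420 − 1000 = -24.58‰

-24.6‰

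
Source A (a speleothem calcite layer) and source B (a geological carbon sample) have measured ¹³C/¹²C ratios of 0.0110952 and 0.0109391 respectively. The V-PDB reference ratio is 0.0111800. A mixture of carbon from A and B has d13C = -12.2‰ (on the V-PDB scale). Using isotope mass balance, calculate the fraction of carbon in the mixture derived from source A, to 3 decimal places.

δ_A = (0.0110952/0.0111800 − 1)×1000 = (0.992415 − 1)×1000 = -7.585‰
δ_B = (0.0109391/0.0111800 − 1)×1000 = (0.978453 − 1)×1000 = -21.547‰
f_A = (δ_mix − δ_B)/(δ_A − δ_B) = (-12.2 − (-21.547))/(-7.585 − (-21.547))
f_A = 9.347 / 13.962 = 0.6695

0.669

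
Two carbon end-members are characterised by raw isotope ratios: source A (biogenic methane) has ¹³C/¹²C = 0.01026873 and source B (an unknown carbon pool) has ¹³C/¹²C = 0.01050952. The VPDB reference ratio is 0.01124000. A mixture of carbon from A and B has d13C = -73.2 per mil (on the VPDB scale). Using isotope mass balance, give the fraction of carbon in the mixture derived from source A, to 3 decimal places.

0.383

δ_A = (0.01026873/0.01124000 − 1)×1000 = (0.913588 − 1)×1000 = -86.412 per mil
δ_B = (0.01050952/0.01124000 − 1)×1000 = (0.935011 − 1)×1000 = -64.989 per mil
f_A = (δ_mix − δ_B)/(δ_A − δ_B) = (-73.2 − (-64.989))/(-86.412 − (-64.989))
f_A = -8.211 / -21.423 = 0.3833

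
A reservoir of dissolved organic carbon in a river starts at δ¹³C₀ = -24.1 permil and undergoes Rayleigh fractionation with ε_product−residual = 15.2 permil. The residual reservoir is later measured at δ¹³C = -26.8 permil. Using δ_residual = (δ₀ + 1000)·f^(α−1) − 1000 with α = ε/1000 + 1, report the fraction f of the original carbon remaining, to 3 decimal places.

0.833

α − 1 = ε/1000 = 0.0152
(δ_res + 1000)/(δ₀ + 1000) = (-26.8 + 1000)/(-24.1 + 1000) = 973.2/975.9 = 0.997233
f = 0.997233^(1/0.0152) = exp(ln(0.997233)/0.0152) = exp(-0.00277/0.0152)
f = exp(-0.1823) = 0.8334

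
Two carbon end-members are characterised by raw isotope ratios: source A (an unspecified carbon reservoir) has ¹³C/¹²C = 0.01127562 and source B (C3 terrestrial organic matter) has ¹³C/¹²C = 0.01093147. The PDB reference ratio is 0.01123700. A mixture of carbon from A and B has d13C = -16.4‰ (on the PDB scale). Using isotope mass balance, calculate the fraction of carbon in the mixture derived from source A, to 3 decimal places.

δ_A = (0.01127562/0.01123700 − 1)×1000 = (1.003437 − 1)×1000 = 3.437‰
δ_B = (0.01093147/0.01123700 − 1)×1000 = (0.972810 − 1)×1000 = -27.190‰
f_A = (δ_mix − δ_B)/(δ_A − δ_B) = (-16.4 − (-27.190))/(3.437 − (-27.190))
f_A = 10.790 / 30.627 = 0.3523

0.352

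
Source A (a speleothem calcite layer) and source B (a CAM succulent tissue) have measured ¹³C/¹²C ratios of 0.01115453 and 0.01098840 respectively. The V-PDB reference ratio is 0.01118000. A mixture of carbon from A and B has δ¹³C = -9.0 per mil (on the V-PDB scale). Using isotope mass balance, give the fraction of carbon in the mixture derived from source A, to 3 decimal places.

δ_A = (0.01115453/0.01118000 − 1)×1000 = (0.997722 − 1)×1000 = -2.278 per mil
δ_B = (0.01098840/0.01118000 − 1)×1000 = (0.982862 − 1)×1000 = -17.138 per mil
f_A = (δ_mix − δ_B)/(δ_A − δ_B) = (-9.0 − (-17.138))/(-2.278 − (-17.138))
f_A = 8.138 / 14.860 = 0.5476

0.548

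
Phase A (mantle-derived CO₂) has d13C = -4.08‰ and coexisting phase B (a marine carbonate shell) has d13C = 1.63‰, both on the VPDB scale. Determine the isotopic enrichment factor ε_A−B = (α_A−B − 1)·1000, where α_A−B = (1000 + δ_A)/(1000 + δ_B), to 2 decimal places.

α_A−B = (1000 + -4.08) / (1000 + 1.63) = 995.92 / 1001.63 = 0.994299
ε_A−B = (0.994299 − 1) × 1000 = -5.701‰
(The approximation ε ≈ δ_A − δ_B would give -5.71‰.)

-5.70‰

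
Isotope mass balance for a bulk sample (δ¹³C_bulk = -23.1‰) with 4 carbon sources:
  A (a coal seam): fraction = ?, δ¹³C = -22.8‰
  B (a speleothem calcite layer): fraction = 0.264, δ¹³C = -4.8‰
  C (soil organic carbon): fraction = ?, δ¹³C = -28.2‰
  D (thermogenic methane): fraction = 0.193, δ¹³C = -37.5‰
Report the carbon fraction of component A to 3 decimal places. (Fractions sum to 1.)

Let f_A and f_C be the unknown fractions; fractions sum to 1 so f_A + f_C = 0.543.
Mass balance: Σ fᵢ·δᵢ = δ_bulk ⇒ f_A·(-22.8) + f_C·(-28.2) = -23.1 − (-8.505) = -14.595
Substitute f_C = 0.543 − f_A:
f_A·(-22.8 − -28.2) = -14.595 − 0.543×(-28.2) = 0.717
f_A = 0.717 / 5.4 = 0.1328

0.133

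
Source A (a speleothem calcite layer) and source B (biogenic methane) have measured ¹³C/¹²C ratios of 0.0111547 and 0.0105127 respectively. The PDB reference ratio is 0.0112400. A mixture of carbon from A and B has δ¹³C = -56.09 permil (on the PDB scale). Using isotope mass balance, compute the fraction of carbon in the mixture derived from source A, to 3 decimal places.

δ_A = (0.0111547/0.0112400 − 1)×1000 = (0.992411 − 1)×1000 = -7.589 permil
δ_B = (0.0105127/0.0112400 − 1)×1000 = (0.935294 − 1)×1000 = -64.706 permil
f_A = (δ_mix − δ_B)/(δ_A − δ_B) = (-56.09 − (-64.706))/(-7.589 − (-64.706))
f_A = 8.616 / 57.117 = 0.1509

0.151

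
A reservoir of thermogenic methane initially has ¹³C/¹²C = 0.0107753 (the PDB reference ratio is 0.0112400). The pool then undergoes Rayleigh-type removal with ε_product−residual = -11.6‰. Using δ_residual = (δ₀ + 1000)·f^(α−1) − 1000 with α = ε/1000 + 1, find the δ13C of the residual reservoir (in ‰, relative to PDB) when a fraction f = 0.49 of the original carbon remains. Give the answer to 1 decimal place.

-33.4‰

δ₀ = (0.0107753/0.0112400 − 1)×1000 = (0.958657 − 1)×1000 = -41.343‰
α − 1 = ε/1000 = -0.0116
f^(α−1) = 0.49^(-0.0116) = 1.008309
δ_res = (-41.343 + 1000) × 1.008309 − 1000 = 966.622 − 1000 = -33.38‰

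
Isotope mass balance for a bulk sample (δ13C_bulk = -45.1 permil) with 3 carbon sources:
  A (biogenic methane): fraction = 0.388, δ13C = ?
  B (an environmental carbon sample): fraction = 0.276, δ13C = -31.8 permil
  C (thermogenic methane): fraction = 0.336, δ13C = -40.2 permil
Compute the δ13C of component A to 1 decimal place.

-58.8 permil

Isotope mass balance: δ_bulk = Σ fᵢ·δᵢ.
-45.1 = 0.388×δ_A + 0.276×(-31.8) + 0.336×(-40.2)
0.388·δ_A = -45.1 − (-22.284) = -22.816
δ_A = -22.816 / 0.388 = -58.80 permil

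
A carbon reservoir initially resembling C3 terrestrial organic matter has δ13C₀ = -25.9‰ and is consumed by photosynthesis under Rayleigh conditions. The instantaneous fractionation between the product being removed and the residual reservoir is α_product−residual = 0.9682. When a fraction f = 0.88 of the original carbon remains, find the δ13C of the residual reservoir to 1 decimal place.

-21.9‰

Rayleigh residual: δ_res = (δ₀ + 1000)·f^(α−1) − 1000
α − 1 = -0.03180
f^(α−1) = 0.88^(-0.03180) = 1.004073
δ_res = (-25.9 + 1000) × 1.004073 − 1000 = 978.068 − 1000 = -21.93‰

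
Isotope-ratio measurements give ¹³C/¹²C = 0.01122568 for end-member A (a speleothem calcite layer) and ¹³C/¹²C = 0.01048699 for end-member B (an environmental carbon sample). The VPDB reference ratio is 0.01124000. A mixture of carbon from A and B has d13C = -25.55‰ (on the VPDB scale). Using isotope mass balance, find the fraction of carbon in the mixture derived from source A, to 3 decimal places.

0.631

δ_A = (0.01122568/0.01124000 − 1)×1000 = (0.998726 − 1)×1000 = -1.274‰
δ_B = (0.01048699/0.01124000 − 1)×1000 = (0.933006 − 1)×1000 = -66.994‰
f_A = (δ_mix − δ_B)/(δ_A − δ_B) = (-25.55 − (-66.994))/(-1.274 − (-66.994))
f_A = 41.444 / 65.720 = 0.6306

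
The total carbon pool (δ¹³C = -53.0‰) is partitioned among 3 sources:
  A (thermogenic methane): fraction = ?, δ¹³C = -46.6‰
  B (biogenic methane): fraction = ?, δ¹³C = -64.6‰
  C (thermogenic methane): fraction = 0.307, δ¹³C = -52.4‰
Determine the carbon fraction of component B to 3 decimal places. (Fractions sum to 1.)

Let f_B and f_A be the unknown fractions; fractions sum to 1 so f_B + f_A = 0.693.
Mass balance: Σ fᵢ·δᵢ = δ_bulk ⇒ f_B·(-64.6) + f_A·(-46.6) = -53.0 − (-16.087) = -36.913
Substitute f_A = 0.693 − f_B:
f_B·(-64.6 − -46.6) = -36.913 − 0.693×(-46.6) = -4.619
f_B = -4.619 / -18.0 = 0.2566

0.257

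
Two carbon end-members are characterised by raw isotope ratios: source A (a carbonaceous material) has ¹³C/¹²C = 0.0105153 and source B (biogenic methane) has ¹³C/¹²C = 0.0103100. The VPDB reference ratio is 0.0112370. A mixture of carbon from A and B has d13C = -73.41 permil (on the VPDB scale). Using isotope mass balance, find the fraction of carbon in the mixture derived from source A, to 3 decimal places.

δ_A = (0.0105153/0.0112370 − 1)×1000 = (0.935775 − 1)×1000 = -64.225 permil
δ_B = (0.0103100/0.0112370 − 1)×1000 = (0.917505 − 1)×1000 = -82.495 permil
f_A = (δ_mix − δ_B)/(δ_A − δ_B) = (-73.41 − (-82.495))/(-64.225 − (-82.495))
f_A = 9.085 / 18.270 = 0.4973

0.497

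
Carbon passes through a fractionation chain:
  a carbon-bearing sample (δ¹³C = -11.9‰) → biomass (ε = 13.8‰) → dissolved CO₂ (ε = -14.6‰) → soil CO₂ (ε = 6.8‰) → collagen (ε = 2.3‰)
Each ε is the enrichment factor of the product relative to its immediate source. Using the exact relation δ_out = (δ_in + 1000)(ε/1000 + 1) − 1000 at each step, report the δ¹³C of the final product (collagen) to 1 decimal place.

step 1: δ = (-11.90 + 1000)·(13.8/1000 + 1) − 1000 = 1.74‰
step 2: δ = (1.74 + 1000)·(-14.6/1000 + 1) − 1000 = -12.89‰
step 3: δ = (-12.89 + 1000)·(6.8/1000 + 1) − 1000 = -6.18‰
step 4: δ = (-6.18 + 1000)·(2.3/1000 + 1) − 1000 = -3.89‰

-3.9‰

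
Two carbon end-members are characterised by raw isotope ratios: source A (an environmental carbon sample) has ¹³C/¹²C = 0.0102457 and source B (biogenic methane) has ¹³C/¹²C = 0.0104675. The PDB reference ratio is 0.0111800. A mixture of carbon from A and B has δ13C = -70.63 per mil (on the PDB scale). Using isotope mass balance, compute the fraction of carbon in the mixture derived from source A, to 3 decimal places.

δ_A = (0.0102457/0.0111800 − 1)×1000 = (0.916431 − 1)×1000 = -83.569 per mil
δ_B = (0.0104675/0.0111800 − 1)×1000 = (0.936270 − 1)×1000 = -63.730 per mil
f_A = (δ_mix − δ_B)/(δ_A − δ_B) = (-70.63 − (-63.730))/(-83.569 − (-63.730))
f_A = -6.900 / -19.839 = 0.3478

0.348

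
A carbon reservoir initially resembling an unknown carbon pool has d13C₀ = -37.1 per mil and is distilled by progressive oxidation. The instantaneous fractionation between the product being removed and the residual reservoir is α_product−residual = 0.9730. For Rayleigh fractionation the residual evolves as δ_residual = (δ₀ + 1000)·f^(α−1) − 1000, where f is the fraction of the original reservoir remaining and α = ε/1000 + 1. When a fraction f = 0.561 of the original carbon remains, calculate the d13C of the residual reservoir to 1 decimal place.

Rayleigh residual: δ_res = (δ₀ + 1000)·f^(α−1) − 1000
α − 1 = -0.02700
f^(α−1) = 0.561^(-0.02700) = 1.015729
δ_res = (-37.1 + 1000) × 1.015729 − 1000 = 978.046 − 1000 = -21.95 per mil

-22.0 per mil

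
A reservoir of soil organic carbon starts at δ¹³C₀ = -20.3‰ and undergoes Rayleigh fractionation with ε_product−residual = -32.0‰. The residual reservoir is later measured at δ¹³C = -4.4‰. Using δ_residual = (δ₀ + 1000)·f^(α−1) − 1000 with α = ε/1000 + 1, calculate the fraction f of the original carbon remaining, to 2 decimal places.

α − 1 = ε/1000 = -0.0320
(δ_res + 1000)/(δ₀ + 1000) = (-4.4 + 1000)/(-20.3 + 1000) = 995.6/979.7 = 1.016229
f = 1.016229^(1/-0.0320) = exp(ln(1.016229)/-0.0320) = exp(0.01610/-0.0320)
f = exp(-0.5031) = 0.6047

0.60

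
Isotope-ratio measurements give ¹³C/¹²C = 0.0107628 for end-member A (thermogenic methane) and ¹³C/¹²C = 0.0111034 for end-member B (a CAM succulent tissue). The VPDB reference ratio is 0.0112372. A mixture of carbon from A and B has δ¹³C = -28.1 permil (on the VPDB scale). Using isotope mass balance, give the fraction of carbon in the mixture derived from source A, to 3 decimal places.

δ_A = (0.0107628/0.0112372 − 1)×1000 = (0.957783 − 1)×1000 = -42.217 permil
δ_B = (0.0111034/0.0112372 − 1)×1000 = (0.988093 − 1)×1000 = -11.907 permil
f_A = (δ_mix − δ_B)/(δ_A − δ_B) = (-28.1 − (-11.907))/(-42.217 − (-11.907))
f_A = -16.193 / -30.310 = 0.5342

0.534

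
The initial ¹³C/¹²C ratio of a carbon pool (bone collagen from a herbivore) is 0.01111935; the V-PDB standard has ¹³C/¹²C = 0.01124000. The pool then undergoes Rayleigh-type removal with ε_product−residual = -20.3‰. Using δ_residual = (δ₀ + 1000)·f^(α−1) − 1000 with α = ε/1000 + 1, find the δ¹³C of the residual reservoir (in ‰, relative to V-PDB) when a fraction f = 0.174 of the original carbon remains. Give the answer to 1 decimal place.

25.0‰

δ₀ = (0.01111935/0.01124000 − 1)×1000 = (0.989266 − 1)×1000 = -10.734‰
α − 1 = ε/1000 = -0.0203
f^(α−1) = 0.174^(-0.0203) = 1.036136
δ_res = (-10.734 + 1000) × 1.036136 − 1000 = 1025.014 − 1000 = 25.01‰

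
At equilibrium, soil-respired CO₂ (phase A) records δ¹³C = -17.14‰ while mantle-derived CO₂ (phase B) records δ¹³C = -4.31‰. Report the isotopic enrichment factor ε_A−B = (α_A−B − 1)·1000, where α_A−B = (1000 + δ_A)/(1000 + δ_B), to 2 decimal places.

α_A−B = (1000 + -17.14) / (1000 + -4.31) = 982.86 / 995.69 = 0.987114
ε_A−B = (0.987114 − 1) × 1000 = -12.886‰
(The approximation ε ≈ δ_A − δ_B would give -12.83‰.)

-12.89‰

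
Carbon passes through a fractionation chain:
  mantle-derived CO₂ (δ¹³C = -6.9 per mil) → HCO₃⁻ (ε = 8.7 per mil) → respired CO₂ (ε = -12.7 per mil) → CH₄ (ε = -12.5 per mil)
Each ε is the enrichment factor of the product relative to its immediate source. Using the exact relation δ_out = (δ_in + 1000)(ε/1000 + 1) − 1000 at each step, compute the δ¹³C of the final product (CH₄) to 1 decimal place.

step 1: δ = (-6.90 + 1000)·(8.7/1000 + 1) − 1000 = 1.74 per mil
step 2: δ = (1.74 + 1000)·(-12.7/1000 + 1) − 1000 = -10.98 per mil
step 3: δ = (-10.98 + 1000)·(-12.5/1000 + 1) − 1000 = -23.34 per mil

-23.3 per mil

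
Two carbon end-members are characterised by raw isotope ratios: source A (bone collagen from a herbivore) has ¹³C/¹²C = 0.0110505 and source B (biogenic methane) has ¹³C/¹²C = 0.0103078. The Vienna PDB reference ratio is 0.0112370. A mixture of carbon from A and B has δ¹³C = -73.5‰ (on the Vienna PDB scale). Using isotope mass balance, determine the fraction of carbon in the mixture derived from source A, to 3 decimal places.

0.139

δ_A = (0.0110505/0.0112370 − 1)×1000 = (0.983403 − 1)×1000 = -16.597‰
δ_B = (0.0103078/0.0112370 − 1)×1000 = (0.917309 − 1)×1000 = -82.691‰
f_A = (δ_mix − δ_B)/(δ_A − δ_B) = (-73.5 − (-82.691))/(-16.597 − (-82.691))
f_A = 9.191 / 66.094 = 0.1391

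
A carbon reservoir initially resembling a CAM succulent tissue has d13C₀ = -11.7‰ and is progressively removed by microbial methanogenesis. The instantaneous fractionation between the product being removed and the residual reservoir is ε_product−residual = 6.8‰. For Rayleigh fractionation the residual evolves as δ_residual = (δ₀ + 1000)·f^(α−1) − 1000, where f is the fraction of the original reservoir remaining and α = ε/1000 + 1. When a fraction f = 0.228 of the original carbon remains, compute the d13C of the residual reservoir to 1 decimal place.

Rayleigh residual: δ_res = (δ₀ + 1000)·f^(α−1) − 1000
α = ε/1000 + 1 = 1.00680, so α − 1 = 0.00680
f^(α−1) = 0.228^(0.00680) = 0.989997
δ_res = (-11.7 + 1000) × 0.989997 − 1000 = 978.414 − 1000 = -21.59‰

-21.6‰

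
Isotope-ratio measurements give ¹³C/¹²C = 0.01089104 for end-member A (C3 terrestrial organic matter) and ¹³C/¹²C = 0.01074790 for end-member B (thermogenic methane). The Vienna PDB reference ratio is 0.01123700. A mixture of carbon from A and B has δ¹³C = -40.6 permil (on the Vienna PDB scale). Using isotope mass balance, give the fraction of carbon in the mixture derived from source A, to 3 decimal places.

0.230

δ_A = (0.01089104/0.01123700 − 1)×1000 = (0.969212 − 1)×1000 = -30.788 permil
δ_B = (0.01074790/0.01123700 − 1)×1000 = (0.956474 − 1)×1000 = -43.526 permil
f_A = (δ_mix − δ_B)/(δ_A − δ_B) = (-40.6 − (-43.526))/(-30.788 − (-43.526))
f_A = 2.926 / 12.738 = 0.2297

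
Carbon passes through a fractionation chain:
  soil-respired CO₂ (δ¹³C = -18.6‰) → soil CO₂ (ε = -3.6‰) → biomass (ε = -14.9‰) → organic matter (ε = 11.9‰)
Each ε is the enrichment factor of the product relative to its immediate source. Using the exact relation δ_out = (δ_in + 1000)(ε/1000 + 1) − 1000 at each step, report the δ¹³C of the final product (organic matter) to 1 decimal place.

-25.2‰

step 1: δ = (-18.60 + 1000)·(-3.6/1000 + 1) − 1000 = -22.13‰
step 2: δ = (-22.13 + 1000)·(-14.9/1000 + 1) − 1000 = -36.70‰
step 3: δ = (-36.70 + 1000)·(11.9/1000 + 1) − 1000 = -25.24‰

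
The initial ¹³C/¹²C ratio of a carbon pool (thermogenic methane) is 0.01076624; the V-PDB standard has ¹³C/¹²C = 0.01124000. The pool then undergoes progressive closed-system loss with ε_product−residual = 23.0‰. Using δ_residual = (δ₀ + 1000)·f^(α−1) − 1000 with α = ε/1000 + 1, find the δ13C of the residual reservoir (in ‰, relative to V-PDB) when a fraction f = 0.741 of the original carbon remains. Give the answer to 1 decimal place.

δ₀ = (0.01076624/0.01124000 − 1)×1000 = (0.957851 − 1)×1000 = -42.149‰
α − 1 = ε/1000 = 0.0230
f^(α−1) = 0.741^(0.0230) = 0.993129
δ_res = (-42.149 + 1000) × 0.993129 − 1000 = 951.269 − 1000 = -48.73‰

-48.7‰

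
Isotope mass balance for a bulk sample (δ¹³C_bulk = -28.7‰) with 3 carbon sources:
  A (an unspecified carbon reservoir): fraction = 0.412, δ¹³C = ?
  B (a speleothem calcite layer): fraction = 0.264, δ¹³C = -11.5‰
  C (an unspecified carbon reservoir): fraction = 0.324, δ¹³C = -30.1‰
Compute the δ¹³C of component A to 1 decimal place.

-38.6‰

Isotope mass balance: δ_bulk = Σ fᵢ·δᵢ.
-28.7 = 0.412×δ_A + 0.264×(-11.5) + 0.324×(-30.1)
0.412·δ_A = -28.7 − (-12.788) = -15.912
δ_A = -15.912 / 0.412 = -38.62‰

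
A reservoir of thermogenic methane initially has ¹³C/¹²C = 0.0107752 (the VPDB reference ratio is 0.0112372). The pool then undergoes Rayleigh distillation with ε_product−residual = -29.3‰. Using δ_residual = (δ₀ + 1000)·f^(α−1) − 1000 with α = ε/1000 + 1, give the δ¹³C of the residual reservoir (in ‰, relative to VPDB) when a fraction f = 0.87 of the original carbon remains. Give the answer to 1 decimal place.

δ₀ = (0.0107752/0.0112372 − 1)×1000 = (0.958887 − 1)×1000 = -41.113‰
α − 1 = ε/1000 = -0.0293
f^(α−1) = 0.87^(-0.0293) = 1.004089
δ_res = (-41.113 + 1000) × 1.004089 − 1000 = 962.807 − 1000 = -37.19‰

-37.2‰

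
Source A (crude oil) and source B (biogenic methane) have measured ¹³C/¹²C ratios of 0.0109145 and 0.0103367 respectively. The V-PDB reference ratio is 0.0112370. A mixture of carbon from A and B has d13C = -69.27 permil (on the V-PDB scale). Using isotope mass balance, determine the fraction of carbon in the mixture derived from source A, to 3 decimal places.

δ_A = (0.0109145/0.0112370 − 1)×1000 = (0.971300 − 1)×1000 = -28.700 permil
δ_B = (0.0103367/0.0112370 − 1)×1000 = (0.919881 − 1)×1000 = -80.119 permil
f_A = (δ_mix − δ_B)/(δ_A − δ_B) = (-69.27 − (-80.119))/(-28.700 − (-80.119))
f_A = 10.849 / 51.419 = 0.2110

0.211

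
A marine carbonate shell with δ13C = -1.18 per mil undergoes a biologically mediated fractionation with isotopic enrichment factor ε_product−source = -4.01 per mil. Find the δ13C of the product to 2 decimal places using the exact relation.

To first order, δ_product ≈ δ_source + ε = -5.19 per mil.
Exactly, δ_product = (δ_source + 1000)·(ε/1000 + 1) − 1000.
δ_product = (-1.18 + 1000) × (-4.01/1000 + 1) − 1000
δ_product = -5.185 per mil

-5.19 per mil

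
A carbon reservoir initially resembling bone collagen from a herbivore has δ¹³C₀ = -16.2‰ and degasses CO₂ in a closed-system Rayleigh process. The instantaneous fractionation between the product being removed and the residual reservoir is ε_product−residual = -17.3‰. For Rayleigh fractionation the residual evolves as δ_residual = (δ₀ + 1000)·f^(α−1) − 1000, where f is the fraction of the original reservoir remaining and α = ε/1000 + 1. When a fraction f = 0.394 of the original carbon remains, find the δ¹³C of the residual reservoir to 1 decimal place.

-0.2‰

Rayleigh residual: δ_res = (δ₀ + 1000)·f^(α−1) − 1000
α = ε/1000 + 1 = 0.98270, so α − 1 = -0.01730
f^(α−1) = 0.394^(-0.01730) = 1.016244
δ_res = (-16.2 + 1000) × 1.016244 − 1000 = 999.781 − 1000 = -0.22‰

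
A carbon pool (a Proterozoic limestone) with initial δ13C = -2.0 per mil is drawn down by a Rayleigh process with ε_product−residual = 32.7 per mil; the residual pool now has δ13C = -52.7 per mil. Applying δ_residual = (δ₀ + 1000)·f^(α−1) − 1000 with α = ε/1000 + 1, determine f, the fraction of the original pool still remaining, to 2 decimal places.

0.20

α − 1 = ε/1000 = 0.0327
(δ_res + 1000)/(δ₀ + 1000) = (-52.7 + 1000)/(-2.0 + 1000) = 947.3/998.0 = 0.949198
f = 0.949198^(1/0.0327) = exp(ln(0.949198)/0.0327) = exp(-0.05214/0.0327)
f = exp(-1.5944) = 0.2030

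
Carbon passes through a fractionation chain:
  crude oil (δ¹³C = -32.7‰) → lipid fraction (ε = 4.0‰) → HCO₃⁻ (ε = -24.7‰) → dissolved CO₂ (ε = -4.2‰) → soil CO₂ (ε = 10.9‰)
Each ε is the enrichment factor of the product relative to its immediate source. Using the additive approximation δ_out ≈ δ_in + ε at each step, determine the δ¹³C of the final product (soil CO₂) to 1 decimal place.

step 1: δ ≈ -32.7 + (4.0) = -28.7‰
step 2: δ ≈ -28.7 + (-24.7) = -53.4‰
step 3: δ ≈ -53.4 + (-4.2) = -57.6‰
step 4: δ ≈ -57.6 + (10.9) = -46.7‰

-46.7‰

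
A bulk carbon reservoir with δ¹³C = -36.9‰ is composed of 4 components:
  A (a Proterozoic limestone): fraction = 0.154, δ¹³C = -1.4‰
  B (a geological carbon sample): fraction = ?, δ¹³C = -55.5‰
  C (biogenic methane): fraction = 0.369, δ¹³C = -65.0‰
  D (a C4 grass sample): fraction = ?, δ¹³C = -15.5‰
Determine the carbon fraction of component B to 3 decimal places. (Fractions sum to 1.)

Let f_B and f_D be the unknown fractions; fractions sum to 1 so f_B + f_D = 0.477.
Mass balance: Σ fᵢ·δᵢ = δ_bulk ⇒ f_B·(-55.5) + f_D·(-15.5) = -36.9 − (-24.201) = -12.699
Substitute f_D = 0.477 − f_B:
f_B·(-55.5 − -15.5) = -12.699 − 0.477×(-15.5) = -5.306
f_B = -5.306 / -40.0 = 0.1326

0.133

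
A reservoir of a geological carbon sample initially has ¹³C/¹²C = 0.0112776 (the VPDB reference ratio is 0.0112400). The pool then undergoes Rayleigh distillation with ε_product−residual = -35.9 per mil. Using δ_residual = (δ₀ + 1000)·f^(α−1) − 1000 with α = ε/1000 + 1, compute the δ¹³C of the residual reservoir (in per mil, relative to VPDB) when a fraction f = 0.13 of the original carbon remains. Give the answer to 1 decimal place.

79.6 per mil

δ₀ = (0.0112776/0.0112400 − 1)×1000 = (1.003345 − 1)×1000 = 3.345 per mil
α − 1 = ε/1000 = -0.0359
f^(α−1) = 0.13^(-0.0359) = 1.075993
δ_res = (3.345 + 1000) × 1.075993 − 1000 = 1079.592 − 1000 = 79.59 per mil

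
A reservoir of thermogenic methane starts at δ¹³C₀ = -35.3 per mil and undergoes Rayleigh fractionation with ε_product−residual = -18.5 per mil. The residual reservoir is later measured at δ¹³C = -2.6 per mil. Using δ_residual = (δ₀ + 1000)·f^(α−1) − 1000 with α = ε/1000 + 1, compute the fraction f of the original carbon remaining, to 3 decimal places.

α − 1 = ε/1000 = -0.0185
(δ_res + 1000)/(δ₀ + 1000) = (-2.6 + 1000)/(-35.3 + 1000) = 997.4/964.7 = 1.033897
f = 1.033897^(1/-0.0185) = exp(ln(1.033897)/-0.0185) = exp(0.03333/-0.0185)
f = exp(-1.8019) = 0.1650

0.165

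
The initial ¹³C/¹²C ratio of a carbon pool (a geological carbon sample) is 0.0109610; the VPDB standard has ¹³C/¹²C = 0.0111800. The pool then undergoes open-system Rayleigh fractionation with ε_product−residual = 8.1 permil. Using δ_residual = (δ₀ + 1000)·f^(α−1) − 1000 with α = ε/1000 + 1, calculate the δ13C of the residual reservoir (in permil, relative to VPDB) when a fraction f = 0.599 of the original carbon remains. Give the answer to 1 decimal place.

δ₀ = (0.0109610/0.0111800 − 1)×1000 = (0.980411 − 1)×1000 = -19.589 permil
α − 1 = ε/1000 = 0.0081
f^(α−1) = 0.599^(0.0081) = 0.995857
δ_res = (-19.589 + 1000) × 0.995857 − 1000 = 976.350 − 1000 = -23.65 permil

-23.6 permil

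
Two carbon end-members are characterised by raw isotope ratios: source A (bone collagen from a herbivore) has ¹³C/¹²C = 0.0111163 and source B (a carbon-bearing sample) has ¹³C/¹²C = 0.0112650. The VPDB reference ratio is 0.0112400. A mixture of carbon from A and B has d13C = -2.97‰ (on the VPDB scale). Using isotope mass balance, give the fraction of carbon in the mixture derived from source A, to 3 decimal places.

δ_A = (0.0111163/0.0112400 − 1)×1000 = (0.988995 − 1)×1000 = -11.005‰
δ_B = (0.0112650/0.0112400 − 1)×1000 = (1.002224 − 1)×1000 = 2.224‰
f_A = (δ_mix − δ_B)/(δ_A − δ_B) = (-2.97 − (2.224))/(-11.005 − (2.224))
f_A = -5.194 / -13.230 = 0.3926

0.393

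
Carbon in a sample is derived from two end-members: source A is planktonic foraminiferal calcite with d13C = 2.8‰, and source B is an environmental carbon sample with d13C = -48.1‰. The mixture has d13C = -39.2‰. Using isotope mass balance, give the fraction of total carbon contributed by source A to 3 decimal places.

δ_mix = f_A·δ_A + (1 − f_A)·δ_B  ⇒  f_A = (δ_mix − δ_B)/(δ_A − δ_B)
f_A = (-39.2 − (-48.1)) / (2.8 − (-48.1))
f_A = 8.9 / 50.9 = 0.1749

0.175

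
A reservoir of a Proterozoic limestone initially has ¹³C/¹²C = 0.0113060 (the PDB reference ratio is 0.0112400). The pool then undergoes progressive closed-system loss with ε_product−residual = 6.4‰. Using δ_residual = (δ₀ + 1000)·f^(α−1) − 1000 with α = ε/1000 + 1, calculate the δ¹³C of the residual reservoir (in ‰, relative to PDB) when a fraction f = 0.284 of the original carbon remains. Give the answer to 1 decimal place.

δ₀ = (0.0113060/0.0112400 − 1)×1000 = (1.005872 − 1)×1000 = 5.872‰
α − 1 = ε/1000 = 0.0064
f^(α−1) = 0.284^(0.0064) = 0.991976
δ_res = (5.872 + 1000) × 0.991976 − 1000 = 997.801 − 1000 = -2.20‰

-2.2‰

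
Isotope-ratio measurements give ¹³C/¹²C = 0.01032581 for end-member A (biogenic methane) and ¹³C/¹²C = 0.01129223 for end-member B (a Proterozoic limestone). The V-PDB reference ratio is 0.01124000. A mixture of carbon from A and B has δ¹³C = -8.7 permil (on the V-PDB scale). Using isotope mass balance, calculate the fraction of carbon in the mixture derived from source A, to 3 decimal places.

δ_A = (0.01032581/0.01124000 − 1)×1000 = (0.918666 − 1)×1000 = -81.334 permil
δ_B = (0.01129223/0.01124000 − 1)×1000 = (1.004647 − 1)×1000 = 4.647 permil
f_A = (δ_mix − δ_B)/(δ_A − δ_B) = (-8.7 − (4.647))/(-81.334 − (4.647))
f_A = -13.347 / -85.980 = 0.1552

0.155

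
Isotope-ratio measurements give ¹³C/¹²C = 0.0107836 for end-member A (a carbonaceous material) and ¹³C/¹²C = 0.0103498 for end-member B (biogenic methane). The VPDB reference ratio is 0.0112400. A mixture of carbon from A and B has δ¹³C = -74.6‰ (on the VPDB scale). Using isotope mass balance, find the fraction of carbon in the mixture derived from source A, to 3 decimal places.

δ_A = (0.0107836/0.0112400 − 1)×1000 = (0.959395 − 1)×1000 = -40.605‰
δ_B = (0.0103498/0.0112400 − 1)×1000 = (0.920801 − 1)×1000 = -79.199‰
f_A = (δ_mix − δ_B)/(δ_A − δ_B) = (-74.6 − (-79.199))/(-40.605 − (-79.199))
f_A = 4.599 / 38.594 = 0.1192

0.119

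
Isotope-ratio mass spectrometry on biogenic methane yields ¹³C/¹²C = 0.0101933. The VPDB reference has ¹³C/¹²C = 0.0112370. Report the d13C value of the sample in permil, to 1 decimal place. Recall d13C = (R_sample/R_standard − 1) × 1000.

-92.9 permil

d13C = (R_sample / R_standard − 1) × 1000
R_sample / R_standard = 0.0101933 / 0.0112370 = 0.907119
d13C = (0.907119 − 1) × 1000 = -92.88 permil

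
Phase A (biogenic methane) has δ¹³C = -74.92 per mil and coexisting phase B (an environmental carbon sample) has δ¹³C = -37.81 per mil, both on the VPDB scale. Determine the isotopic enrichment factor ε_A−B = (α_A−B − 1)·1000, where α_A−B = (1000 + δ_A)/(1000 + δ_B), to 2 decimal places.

α_A−B = (1000 + -74.92) / (1000 + -37.81) = 925.08 / 962.19 = 0.961432
ε_A−B = (0.961432 − 1) × 1000 = -38.568 per mil
(The approximation ε ≈ δ_A − δ_B would give -37.11 per mil.)

-38.57 per mil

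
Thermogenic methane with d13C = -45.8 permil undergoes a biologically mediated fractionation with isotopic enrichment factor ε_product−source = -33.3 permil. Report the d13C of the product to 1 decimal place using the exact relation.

Exactly, δ_product = (δ_source + 1000)·(ε/1000 + 1) − 1000.
δ_product = (-45.8 + 1000) × (-33.3/1000 + 1) − 1000
δ_product = -77.57 permil

-77.6 permil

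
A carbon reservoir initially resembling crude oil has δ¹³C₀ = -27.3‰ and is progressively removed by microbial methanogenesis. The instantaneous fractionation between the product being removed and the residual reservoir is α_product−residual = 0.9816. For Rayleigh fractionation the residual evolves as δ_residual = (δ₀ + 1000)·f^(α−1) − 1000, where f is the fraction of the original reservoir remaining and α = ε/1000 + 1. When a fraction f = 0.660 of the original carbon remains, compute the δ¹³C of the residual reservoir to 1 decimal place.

Rayleigh residual: δ_res = (δ₀ + 1000)·f^(α−1) − 1000
α − 1 = -0.01840
f^(α−1) = 0.660^(-0.01840) = 1.007675
δ_res = (-27.3 + 1000) × 1.007675 − 1000 = 980.165 − 1000 = -19.83‰

-19.8‰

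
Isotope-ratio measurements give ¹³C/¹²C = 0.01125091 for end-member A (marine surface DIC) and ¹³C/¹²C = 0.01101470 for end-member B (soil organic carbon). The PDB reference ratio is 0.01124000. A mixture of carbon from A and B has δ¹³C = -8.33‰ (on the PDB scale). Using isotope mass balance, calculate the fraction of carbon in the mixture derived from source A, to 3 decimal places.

0.557

δ_A = (0.01125091/0.01124000 − 1)×1000 = (1.000971 − 1)×1000 = 0.971‰
δ_B = (0.01101470/0.01124000 − 1)×1000 = (0.979956 − 1)×1000 = -20.044‰
f_A = (δ_mix − δ_B)/(δ_A − δ_B) = (-8.33 − (-20.044))/(0.971 − (-20.044))
f_A = 11.714 / 21.015 = 0.5574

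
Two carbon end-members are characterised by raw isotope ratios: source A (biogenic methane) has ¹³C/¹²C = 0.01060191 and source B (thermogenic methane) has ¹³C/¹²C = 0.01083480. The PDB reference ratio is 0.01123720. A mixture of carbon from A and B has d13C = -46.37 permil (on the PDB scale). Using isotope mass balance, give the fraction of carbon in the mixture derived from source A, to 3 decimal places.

δ_A = (0.01060191/0.01123720 − 1)×1000 = (0.943465 − 1)×1000 = -56.535 permil
δ_B = (0.01083480/0.01123720 − 1)×1000 = (0.964190 − 1)×1000 = -35.810 permil
f_A = (δ_mix − δ_B)/(δ_A − δ_B) = (-46.37 − (-35.810))/(-56.535 − (-35.810))
f_A = -10.560 / -20.725 = 0.5095

0.510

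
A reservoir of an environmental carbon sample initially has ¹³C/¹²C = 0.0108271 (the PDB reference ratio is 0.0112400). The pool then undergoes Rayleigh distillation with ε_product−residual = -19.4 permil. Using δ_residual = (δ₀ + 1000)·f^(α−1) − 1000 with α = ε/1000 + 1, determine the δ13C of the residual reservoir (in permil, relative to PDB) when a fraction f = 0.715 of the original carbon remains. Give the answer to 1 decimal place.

-30.4 permil

δ₀ = (0.0108271/0.0112400 − 1)×1000 = (0.963265 − 1)×1000 = -36.735 permil
α − 1 = ε/1000 = -0.0194
f^(α−1) = 0.715^(-0.0194) = 1.006529
δ_res = (-36.735 + 1000) × 1.006529 − 1000 = 969.555 − 1000 = -30.45 permil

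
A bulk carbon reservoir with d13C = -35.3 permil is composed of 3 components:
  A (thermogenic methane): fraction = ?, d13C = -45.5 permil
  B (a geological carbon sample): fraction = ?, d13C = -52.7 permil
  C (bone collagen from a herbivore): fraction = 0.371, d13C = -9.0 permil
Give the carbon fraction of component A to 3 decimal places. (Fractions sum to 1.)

0.165

Let f_A and f_B be the unknown fractions; fractions sum to 1 so f_A + f_B = 0.629.
Mass balance: Σ fᵢ·δᵢ = δ_bulk ⇒ f_A·(-45.5) + f_B·(-52.7) = -35.3 − (-3.339) = -31.961
Substitute f_B = 0.629 − f_A:
f_A·(-45.5 − -52.7) = -31.961 − 0.629×(-52.7) = 1.187
f_A = 1.187 / 7.2 = 0.1649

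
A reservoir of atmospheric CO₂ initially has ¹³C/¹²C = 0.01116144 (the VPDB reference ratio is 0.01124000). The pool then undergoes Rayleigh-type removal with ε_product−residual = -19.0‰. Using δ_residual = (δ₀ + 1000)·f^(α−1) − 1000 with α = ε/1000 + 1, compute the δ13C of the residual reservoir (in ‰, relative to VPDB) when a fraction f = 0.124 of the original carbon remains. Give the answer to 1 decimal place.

33.2‰

δ₀ = (0.01116144/0.01124000 − 1)×1000 = (0.993011 − 1)×1000 = -6.989‰
α − 1 = ε/1000 = -0.0190
f^(α−1) = 0.124^(-0.0190) = 1.040459
δ_res = (-6.989 + 1000) × 1.040459 − 1000 = 1033.187 − 1000 = 33.19‰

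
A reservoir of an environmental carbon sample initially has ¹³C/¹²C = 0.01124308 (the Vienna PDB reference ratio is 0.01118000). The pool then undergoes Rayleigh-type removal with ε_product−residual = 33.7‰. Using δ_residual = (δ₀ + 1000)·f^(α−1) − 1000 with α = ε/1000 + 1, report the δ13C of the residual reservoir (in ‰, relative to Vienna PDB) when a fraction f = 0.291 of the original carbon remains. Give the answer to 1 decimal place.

-35.3‰

δ₀ = (0.01124308/0.01118000 − 1)×1000 = (1.005642 − 1)×1000 = 5.642‰
α − 1 = ε/1000 = 0.0337
f^(α−1) = 0.291^(0.0337) = 0.959253
δ_res = (5.642 + 1000) × 0.959253 − 1000 = 964.665 − 1000 = -35.33‰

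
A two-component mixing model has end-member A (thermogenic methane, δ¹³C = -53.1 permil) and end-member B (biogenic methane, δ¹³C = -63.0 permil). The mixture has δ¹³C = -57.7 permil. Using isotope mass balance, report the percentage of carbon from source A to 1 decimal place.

53.5%

δ_mix = f_A·δ_A + (1 − f_A)·δ_B  ⇒  f_A = (δ_mix − δ_B)/(δ_A − δ_B)
f_A = (-57.7 − (-63.0)) / (-53.1 − (-63.0))
f_A = 5.3 / 9.9 = 0.5354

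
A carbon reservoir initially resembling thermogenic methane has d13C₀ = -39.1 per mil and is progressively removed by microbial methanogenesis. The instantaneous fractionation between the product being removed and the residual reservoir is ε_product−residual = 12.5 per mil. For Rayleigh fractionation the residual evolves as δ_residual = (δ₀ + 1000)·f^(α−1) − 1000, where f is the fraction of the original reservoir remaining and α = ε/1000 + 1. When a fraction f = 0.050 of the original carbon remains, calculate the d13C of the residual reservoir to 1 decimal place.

-74.4 per mil

Rayleigh residual: δ_res = (δ₀ + 1000)·f^(α−1) − 1000
α = ε/1000 + 1 = 1.01250, so α − 1 = 0.01250
f^(α−1) = 0.050^(0.01250) = 0.963246
δ_res = (-39.1 + 1000) × 0.963246 − 1000 = 925.583 − 1000 = -74.42 per mil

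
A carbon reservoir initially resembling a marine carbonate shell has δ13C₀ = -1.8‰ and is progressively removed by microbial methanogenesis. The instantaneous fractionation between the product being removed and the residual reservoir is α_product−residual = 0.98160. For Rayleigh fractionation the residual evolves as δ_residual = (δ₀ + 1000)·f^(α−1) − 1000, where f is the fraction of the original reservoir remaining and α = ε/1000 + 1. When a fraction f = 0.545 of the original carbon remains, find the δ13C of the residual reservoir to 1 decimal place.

Rayleigh residual: δ_res = (δ₀ + 1000)·f^(α−1) − 1000
α − 1 = -0.01840
f^(α−1) = 0.545^(-0.01840) = 1.011231
δ_res = (-1.8 + 1000) × 1.011231 − 1000 = 1009.411 − 1000 = 9.41‰

9.4‰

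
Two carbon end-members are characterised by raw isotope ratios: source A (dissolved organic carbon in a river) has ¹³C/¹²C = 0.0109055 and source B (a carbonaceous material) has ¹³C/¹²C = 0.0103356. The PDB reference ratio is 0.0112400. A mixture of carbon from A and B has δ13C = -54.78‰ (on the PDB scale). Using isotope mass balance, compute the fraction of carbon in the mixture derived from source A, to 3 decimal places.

0.507

δ_A = (0.0109055/0.0112400 − 1)×1000 = (0.970240 − 1)×1000 = -29.760‰
δ_B = (0.0103356/0.0112400 − 1)×1000 = (0.919537 − 1)×1000 = -80.463‰
f_A = (δ_mix − δ_B)/(δ_A − δ_B) = (-54.78 − (-80.463))/(-29.760 − (-80.463))
f_A = 25.683 / 50.703 = 0.5065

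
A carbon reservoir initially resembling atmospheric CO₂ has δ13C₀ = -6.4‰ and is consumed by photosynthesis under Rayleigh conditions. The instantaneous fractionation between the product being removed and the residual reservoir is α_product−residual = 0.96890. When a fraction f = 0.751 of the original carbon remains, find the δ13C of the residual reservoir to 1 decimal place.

Rayleigh residual: δ_res = (δ₀ + 1000)·f^(α−1) − 1000
α − 1 = -0.03110
f^(α−1) = 0.751^(-0.03110) = 1.008945
δ_res = (-6.4 + 1000) × 1.008945 − 1000 = 1002.488 − 1000 = 2.49‰

2.5‰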